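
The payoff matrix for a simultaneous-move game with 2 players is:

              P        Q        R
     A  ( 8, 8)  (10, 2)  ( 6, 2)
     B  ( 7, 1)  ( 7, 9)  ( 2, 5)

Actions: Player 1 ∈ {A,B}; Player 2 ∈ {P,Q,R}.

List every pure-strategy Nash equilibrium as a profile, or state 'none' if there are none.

(A,P): NE
(A,Q): not NE [P2→P gives 8>2]
(A,R): not NE [P2→P gives 8>2]
(B,P): not NE [P1→A gives 8>7; P2→Q gives 9>1]
(B,Q): not NE [P1→A gives 10>7]
(B,R): not NE [P1→A gives 6>2; P2→Q gives 9>5]

NE set: (A,P)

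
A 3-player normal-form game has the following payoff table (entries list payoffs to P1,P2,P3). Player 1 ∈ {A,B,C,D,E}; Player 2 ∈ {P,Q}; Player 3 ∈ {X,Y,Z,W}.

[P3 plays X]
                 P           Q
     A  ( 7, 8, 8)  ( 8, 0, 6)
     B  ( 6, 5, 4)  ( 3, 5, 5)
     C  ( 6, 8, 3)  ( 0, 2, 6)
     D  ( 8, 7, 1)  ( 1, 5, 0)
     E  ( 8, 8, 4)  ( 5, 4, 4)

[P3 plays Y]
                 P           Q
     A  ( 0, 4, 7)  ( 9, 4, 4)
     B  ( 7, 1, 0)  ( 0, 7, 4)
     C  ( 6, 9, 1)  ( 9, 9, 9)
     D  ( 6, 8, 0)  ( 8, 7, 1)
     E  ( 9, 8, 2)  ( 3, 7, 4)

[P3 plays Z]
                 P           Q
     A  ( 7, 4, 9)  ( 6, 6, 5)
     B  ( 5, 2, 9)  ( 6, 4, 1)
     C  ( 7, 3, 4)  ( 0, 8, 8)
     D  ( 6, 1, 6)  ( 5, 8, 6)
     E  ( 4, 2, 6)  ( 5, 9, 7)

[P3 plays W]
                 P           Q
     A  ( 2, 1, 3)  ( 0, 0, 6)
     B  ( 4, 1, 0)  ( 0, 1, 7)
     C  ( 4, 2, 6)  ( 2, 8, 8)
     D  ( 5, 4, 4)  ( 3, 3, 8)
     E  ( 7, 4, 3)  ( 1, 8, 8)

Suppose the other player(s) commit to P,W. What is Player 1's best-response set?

u_1(A vs P,W) = 2
u_1(B vs P,W) = 4
u_1(C vs P,W) = 4
u_1(D vs P,W) = 5
u_1(E vs P,W) = 7
max payoff 7 at {E}

BR_1 = {E}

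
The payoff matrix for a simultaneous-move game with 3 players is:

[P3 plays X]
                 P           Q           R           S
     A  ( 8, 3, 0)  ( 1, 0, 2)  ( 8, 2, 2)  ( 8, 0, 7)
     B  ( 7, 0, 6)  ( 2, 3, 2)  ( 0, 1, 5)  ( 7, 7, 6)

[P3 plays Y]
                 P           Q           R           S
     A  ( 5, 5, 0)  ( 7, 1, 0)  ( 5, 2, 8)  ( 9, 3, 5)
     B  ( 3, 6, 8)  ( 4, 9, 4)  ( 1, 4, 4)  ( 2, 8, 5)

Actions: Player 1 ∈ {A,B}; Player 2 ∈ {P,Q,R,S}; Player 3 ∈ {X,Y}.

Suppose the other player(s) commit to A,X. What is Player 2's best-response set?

P2 best: {P}

u_2(P vs A,X) = 3
u_2(Q vs A,X) = 0
u_2(R vs A,X) = 2
u_2(S vs A,X) = 0
max payoff 3 at {P}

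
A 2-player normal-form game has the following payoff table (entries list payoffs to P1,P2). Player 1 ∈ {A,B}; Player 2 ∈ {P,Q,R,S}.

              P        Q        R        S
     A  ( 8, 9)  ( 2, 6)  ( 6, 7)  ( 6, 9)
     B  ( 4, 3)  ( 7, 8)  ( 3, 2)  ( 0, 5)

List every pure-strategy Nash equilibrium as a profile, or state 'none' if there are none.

Nash profiles: (A,P), (A,S), (B,Q)

(A,P): NE
(A,Q): not NE [P1→B gives 7>2; P2→S gives 9>6]
(A,R): not NE [P2→S gives 9>7]
(A,S): NE
(B,P): not NE [P1→A gives 8>4; P2→Q gives 8>3]
(B,Q): NE
(B,R): not NE [P1→A gives 6>3; P2→Q gives 8>2]
(B,S): not NE [P1→A gives 6>0; P2→Q gives 8>5]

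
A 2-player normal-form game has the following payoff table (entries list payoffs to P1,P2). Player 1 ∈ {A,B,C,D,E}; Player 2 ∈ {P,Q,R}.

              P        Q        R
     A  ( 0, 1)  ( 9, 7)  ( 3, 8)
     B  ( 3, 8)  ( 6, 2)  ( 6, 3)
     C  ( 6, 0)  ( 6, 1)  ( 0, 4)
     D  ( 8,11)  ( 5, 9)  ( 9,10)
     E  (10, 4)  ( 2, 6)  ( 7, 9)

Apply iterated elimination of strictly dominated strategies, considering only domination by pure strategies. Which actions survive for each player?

P2 drop Q (R beats it: A:8>7 B:3>2 C:4>1 D:10>9 E:9>6)
P1 drop A (B beats it: P:3>0 R:6>3)
P1 drop B (D beats it: P:8>3 R:9>6)
P1 drop C (D beats it: P:8>6 R:9>0)
P1→{D,E} P2→{P,R}

Remaining: P1:{D,E} P2:{P,R}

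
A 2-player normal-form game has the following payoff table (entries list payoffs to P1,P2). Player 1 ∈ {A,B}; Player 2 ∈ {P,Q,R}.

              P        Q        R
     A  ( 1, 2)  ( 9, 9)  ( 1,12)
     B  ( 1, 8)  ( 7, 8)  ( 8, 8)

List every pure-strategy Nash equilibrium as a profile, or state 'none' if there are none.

Nash profiles: (B,P), (B,R)

(A,P): not NE [P2→R gives 12>2]
(A,Q): not NE [P2→R gives 12>9]
(A,R): not NE [P1→B gives 8>1]
(B,P): NE
(B,Q): not NE [P1→A gives 9>7]
(B,R): NE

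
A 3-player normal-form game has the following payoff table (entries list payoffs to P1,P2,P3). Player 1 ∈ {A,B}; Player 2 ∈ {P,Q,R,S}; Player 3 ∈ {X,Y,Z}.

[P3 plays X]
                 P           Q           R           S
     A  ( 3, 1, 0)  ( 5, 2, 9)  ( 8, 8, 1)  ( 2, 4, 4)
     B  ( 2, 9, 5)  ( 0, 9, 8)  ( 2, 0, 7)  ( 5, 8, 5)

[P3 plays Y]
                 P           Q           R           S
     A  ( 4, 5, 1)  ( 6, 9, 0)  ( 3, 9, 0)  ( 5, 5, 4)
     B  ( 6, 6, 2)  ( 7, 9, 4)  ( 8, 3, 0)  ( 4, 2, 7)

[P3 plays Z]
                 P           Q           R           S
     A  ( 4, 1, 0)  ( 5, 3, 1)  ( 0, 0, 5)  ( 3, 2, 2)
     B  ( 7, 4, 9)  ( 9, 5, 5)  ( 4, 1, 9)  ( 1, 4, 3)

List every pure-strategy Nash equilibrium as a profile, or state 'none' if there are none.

(A,P,X): not NE [P2→R gives 8>1; P3→Y gives 1>0]
(A,P,Y): not NE [P1→B gives 6>4; P2→R gives 9>5]
(A,P,Z): not NE [P1→B gives 7>4; P2→Q gives 3>1; P3→Y gives 1>0]
(A,Q,X): not NE [P2→R gives 8>2]
(A,Q,Y): not NE [P1→B gives 7>6; P3→X gives 9>0]
(A,Q,Z): not NE [P1→B gives 9>5; P3→X gives 9>1]
(A,R,X): not NE [P3→Z gives 5>1]
(A,R,Y): not NE [P1→B gives 8>3; P3→Z gives 5>0]
(A,R,Z): not NE [P1→B gives 4>0; P2→Q gives 3>0]
(A,S,X): not NE [P1→B gives 5>2; P2→R gives 8>4]
(A,S,Y): not NE [P2→R gives 9>5]
(A,S,Z): not NE [P2→Q gives 3>2; P3→Y gives 4>2]
(B,P,X): not NE [P1→A gives 3>2; P3→Z gives 9>5]
(B,P,Y): not NE [P2→Q gives 9>6; P3→Z gives 9>2]
(B,P,Z): not NE [P2→Q gives 5>4]
(B,Q,X): not NE [P1→A gives 5>0]
(B,Q,Y): not NE [P3→X gives 8>4]
(B,Q,Z): not NE [P3→X gives 8>5]
(B,R,X): not NE [P1→A gives 8>2; P2→Q gives 9>0; P3→Z gives 9>7]
(B,R,Y): not NE [P2→Q gives 9>3; P3→Z gives 9>0]
(B,R,Z): not NE [P2→Q gives 5>1]
(B,S,X): not NE [P2→Q gives 9>8; P3→Y gives 7>5]
(B,S,Y): not NE [P1→A gives 5>4; P2→Q gives 9>2]
(B,S,Z): not NE [P1→A gives 3>1; P2→Q gives 5>4; P3→Y gives 7>3]

Equilibria: none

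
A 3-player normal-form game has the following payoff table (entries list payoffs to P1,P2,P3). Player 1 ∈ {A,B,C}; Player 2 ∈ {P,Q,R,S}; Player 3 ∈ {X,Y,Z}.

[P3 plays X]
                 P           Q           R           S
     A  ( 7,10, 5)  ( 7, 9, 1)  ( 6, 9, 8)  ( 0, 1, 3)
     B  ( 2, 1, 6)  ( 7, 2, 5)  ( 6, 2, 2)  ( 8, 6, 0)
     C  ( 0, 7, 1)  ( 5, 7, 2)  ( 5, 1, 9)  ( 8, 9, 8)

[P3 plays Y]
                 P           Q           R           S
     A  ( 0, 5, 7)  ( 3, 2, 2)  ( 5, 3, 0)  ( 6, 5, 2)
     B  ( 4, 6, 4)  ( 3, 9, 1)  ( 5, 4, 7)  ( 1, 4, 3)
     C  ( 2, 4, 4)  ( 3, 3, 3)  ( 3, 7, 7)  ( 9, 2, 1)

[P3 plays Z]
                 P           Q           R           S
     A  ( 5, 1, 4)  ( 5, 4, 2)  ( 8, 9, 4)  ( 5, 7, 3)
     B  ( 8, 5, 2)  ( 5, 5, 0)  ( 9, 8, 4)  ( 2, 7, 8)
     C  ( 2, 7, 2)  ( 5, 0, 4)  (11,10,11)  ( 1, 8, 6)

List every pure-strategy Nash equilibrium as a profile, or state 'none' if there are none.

(A,P,X): not NE [P3→Y gives 7>5]
(A,P,Y): not NE [P1→B gives 4>0]
(A,P,Z): not NE [P1→B gives 8>5; P2→R gives 9>1; P3→Y gives 7>4]
(A,Q,X): not NE [P2→P gives 10>9; P3→Z gives 2>1]
(A,Q,Y): not NE [P2→S gives 5>2]
(A,Q,Z): not NE [P2→R gives 9>4]
(A,R,X): not NE [P2→P gives 10>9]
(A,R,Y): not NE [P2→S gives 5>3; P3→X gives 8>0]
(A,R,Z): not NE [P1→C gives 11>8; P3→X gives 8>4]
(A,S,X): not NE [P1→C gives 8>0; P2→P gives 10>1]
(A,S,Y): not NE [P1→C gives 9>6; P3→Z gives 3>2]
(A,S,Z): not NE [P2→R gives 9>7]
(B,P,X): not NE [P1→A gives 7>2; P2→S gives 6>1]
(B,P,Y): not NE [P2→Q gives 9>6; P3→X gives 6>4]
(B,P,Z): not NE [P2→R gives 8>5; P3→X gives 6>2]
(B,Q,X): not NE [P2→S gives 6>2]
(B,Q,Y): not NE [P3→X gives 5>1]
(B,Q,Z): not NE [P2→R gives 8>5; P3→X gives 5>0]
(B,R,X): not NE [P2→S gives 6>2; P3→Y gives 7>2]
(B,R,Y): not NE [P2→Q gives 9>4]
(B,R,Z): not NE [P1→C gives 11>9; P3→Y gives 7>4]
(B,S,X): not NE [P3→Z gives 8>0]
(B,S,Y): not NE [P1→C gives 9>1; P2→Q gives 9>4; P3→Z gives 8>3]
(B,S,Z): not NE [P1→A gives 5>2; P2→R gives 8>7]
(C,P,X): not NE [P1→A gives 7>0; P2→S gives 9>7; P3→Y gives 4>1]
(C,P,Y): not NE [P1→B gives 4>2; P2→R gives 7>4]
(C,P,Z): not NE [P1→B gives 8>2; P2→R gives 10>7; P3→Y gives 4>2]
(C,Q,X): not NE [P1→B gives 7>5; P2→S gives 9>7; P3→Z gives 4>2]
(C,Q,Y): not NE [P2→R gives 7>3; P3→Z gives 4>3]
(C,Q,Z): not NE [P2→R gives 10>0]
(C,R,X): not NE [P1→B gives 6>5; P2→S gives 9>1; P3→Z gives 11>9]
(C,R,Y): not NE [P1→B gives 5>3; P3→Z gives 11>7]
(C,R,Z): NE
(C,S,X): NE
(C,S,Y): not NE [P2→R gives 7>2; P3→X gives 8>1]
(C,S,Z): not NE [P1→A gives 5>1; P2→R gives 10>8; P3→X gives 8>6]

NE set: (C,R,Z), (C,S,X)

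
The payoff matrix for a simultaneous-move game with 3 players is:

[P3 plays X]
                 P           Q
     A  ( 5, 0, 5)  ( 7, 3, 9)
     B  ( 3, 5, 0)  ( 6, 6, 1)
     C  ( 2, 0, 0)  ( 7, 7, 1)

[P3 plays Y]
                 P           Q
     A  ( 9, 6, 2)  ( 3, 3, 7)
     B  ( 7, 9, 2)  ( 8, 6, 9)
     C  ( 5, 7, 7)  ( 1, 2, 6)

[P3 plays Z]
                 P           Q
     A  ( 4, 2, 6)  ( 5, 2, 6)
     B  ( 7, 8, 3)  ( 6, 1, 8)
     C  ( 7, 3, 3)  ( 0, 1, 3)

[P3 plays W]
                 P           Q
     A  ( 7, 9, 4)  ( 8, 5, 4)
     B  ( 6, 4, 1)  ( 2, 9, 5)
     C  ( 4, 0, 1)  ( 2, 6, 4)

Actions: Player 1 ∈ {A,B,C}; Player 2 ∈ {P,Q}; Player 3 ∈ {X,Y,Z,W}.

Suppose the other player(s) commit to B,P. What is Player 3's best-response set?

BR_3 = {Z}

u_3(X vs B,P) = 0
u_3(Y vs B,P) = 2
u_3(Z vs B,P) = 3
u_3(W vs B,P) = 1
max payoff 3 at {Z}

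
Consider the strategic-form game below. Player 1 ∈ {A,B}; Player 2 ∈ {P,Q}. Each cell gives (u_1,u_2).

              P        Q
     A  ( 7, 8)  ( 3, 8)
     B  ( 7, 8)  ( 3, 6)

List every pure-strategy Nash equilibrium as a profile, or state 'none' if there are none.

(A,P): NE
(A,Q): NE
(B,P): NE
(B,Q): not NE [P2→P gives 8>6]

NE set: (A,P), (A,Q), (B,P)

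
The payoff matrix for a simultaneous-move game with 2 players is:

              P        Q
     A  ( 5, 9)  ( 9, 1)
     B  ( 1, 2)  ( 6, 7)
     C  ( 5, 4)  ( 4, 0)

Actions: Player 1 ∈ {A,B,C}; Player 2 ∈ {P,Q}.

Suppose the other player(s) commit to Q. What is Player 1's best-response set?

u_1(A vs Q) = 9
u_1(B vs Q) = 6
u_1(C vs Q) = 4
max payoff 9 at {A}

P1 best: {A}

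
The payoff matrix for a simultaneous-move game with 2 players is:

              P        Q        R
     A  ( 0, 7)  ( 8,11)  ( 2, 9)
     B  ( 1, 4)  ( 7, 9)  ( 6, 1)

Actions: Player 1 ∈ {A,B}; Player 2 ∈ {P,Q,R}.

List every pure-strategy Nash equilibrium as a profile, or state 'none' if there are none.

(A,P): not NE [P1→B gives 1>0; P2→Q gives 11>7]
(A,Q): NE
(A,R): not NE [P1→B gives 6>2; P2→Q gives 11>9]
(B,P): not NE [P2→Q gives 9>4]
(B,Q): not NE [P1→A gives 8>7]
(B,R): not NE [P2→Q gives 9>1]

NE set: (A,Q)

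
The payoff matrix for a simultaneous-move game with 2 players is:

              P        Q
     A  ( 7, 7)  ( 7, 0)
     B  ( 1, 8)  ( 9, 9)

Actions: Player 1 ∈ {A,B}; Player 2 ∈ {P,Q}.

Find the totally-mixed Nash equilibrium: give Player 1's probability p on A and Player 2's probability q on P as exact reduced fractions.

p=1/8, q=1/4

P1 indiff ⇒ q·7+(1-q)·7 = q·1+(1-q)·9 ⇒ q(6) = (1-q)(2) ⇒ q = 1/4
P2 indiff ⇒ p·7+(1-p)·8 = p·0+(1-p)·9 ⇒ p(7) = (1-p)(1) ⇒ p = 1/8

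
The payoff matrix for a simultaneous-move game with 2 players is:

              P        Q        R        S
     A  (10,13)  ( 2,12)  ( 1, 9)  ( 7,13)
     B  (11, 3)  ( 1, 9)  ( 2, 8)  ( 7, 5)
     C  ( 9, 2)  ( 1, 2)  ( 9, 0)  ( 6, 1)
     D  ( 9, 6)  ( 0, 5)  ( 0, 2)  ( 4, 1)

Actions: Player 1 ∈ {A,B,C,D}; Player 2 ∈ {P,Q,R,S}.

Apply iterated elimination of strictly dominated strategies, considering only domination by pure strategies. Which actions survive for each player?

Remaining: P1:{A,B} P2:{P,Q,S}

P1 drop D (A beats it: P:10>9 Q:2>0 R:1>0 S:7>4)
P2 drop R (Q beats it: A:12>9 B:9>8 C:2>0)
P1 drop C (A beats it: P:10>9 Q:2>1 S:7>6)
P1→{A,B} P2→{P,Q,S}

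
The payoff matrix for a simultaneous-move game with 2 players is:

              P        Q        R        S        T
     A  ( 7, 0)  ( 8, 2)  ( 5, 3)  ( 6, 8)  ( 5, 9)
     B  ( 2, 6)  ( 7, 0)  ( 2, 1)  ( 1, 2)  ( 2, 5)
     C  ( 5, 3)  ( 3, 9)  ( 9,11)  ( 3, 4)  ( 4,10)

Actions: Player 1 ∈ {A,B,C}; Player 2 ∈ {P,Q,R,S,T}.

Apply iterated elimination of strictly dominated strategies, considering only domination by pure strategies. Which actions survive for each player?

P1 drop B (A beats it: P:7>2 Q:8>7 R:5>2 S:6>1 T:5>2)
P2 drop P (Q beats it: A:2>0 C:9>3)
P2 drop Q (R beats it: A:3>2 C:11>9)
P2 drop S (T beats it: A:9>8 C:10>4)
P1→{A,C} P2→{R,T}

IESDS → P1:{A,C} P2:{R,T}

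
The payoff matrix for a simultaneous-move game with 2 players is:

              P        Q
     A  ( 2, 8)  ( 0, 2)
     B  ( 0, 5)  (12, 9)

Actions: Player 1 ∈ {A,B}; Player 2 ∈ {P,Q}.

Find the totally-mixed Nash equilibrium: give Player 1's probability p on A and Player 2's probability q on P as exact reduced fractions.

P1 mixes 2/5 on A; P2 mixes 6/7 on P

P1 indiff ⇒ q·2+(1-q)·0 = q·0+(1-q)·12 ⇒ q(2) = (1-q)(12) ⇒ q = 6/7
P2 indiff ⇒ p·8+(1-p)·5 = p·2+(1-p)·9 ⇒ p(6) = (1-p)(4) ⇒ p = 2/5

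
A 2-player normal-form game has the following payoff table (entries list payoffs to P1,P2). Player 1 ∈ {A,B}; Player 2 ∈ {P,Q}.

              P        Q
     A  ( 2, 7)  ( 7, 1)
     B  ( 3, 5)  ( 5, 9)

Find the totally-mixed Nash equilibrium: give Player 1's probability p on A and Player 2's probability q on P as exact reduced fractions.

P1 indiff ⇒ q·2+(1-q)·7 = q·3+(1-q)·5 ⇒ q(-1) = (1-q)(-2) ⇒ q = 2/3
P2 indiff ⇒ p·7+(1-p)·5 = p·1+(1-p)·9 ⇒ p(6) = (1-p)(4) ⇒ p = 2/5

P1 mixes 2/5 on A; P2 mixes 2/3 on P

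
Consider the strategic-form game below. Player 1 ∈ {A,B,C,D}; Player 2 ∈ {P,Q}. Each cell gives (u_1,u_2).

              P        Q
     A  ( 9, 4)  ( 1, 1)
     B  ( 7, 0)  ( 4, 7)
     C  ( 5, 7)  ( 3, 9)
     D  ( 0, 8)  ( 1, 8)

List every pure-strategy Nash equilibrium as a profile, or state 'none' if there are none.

(A,P): NE
(A,Q): not NE [P1→B gives 4>1; P2→P gives 4>1]
(B,P): not NE [P1→A gives 9>7; P2→Q gives 7>0]
(B,Q): NE
(C,P): not NE [P1→A gives 9>5; P2→Q gives 9>7]
(C,Q): not NE [P1→B gives 4>3]
(D,P): not NE [P1→A gives 9>0]
(D,Q): not NE [P1→B gives 4>1]

PSNE = {(A,P), (B,Q)}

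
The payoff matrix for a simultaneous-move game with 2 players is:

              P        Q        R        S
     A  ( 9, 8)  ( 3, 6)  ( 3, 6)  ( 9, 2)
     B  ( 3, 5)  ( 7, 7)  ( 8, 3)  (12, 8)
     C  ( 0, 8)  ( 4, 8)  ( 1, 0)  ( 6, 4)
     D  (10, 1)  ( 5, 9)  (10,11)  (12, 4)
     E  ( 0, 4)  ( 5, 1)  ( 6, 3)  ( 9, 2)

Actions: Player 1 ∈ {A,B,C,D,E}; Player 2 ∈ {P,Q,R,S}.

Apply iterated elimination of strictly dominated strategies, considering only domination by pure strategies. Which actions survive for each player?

Remaining: P1:{B,D} P2:{Q,R,S}

P1 drop A (D beats it: P:10>9 Q:5>3 R:10>3 S:12>9)
P1 drop C (B beats it: P:3>0 Q:7>4 R:8>1 S:12>6)
P1 drop E (B beats it: P:3>0 Q:7>5 R:8>6 S:12>9)
P2 drop P (Q beats it: B:7>5 D:9>1)
P1→{B,D} P2→{Q,R,S}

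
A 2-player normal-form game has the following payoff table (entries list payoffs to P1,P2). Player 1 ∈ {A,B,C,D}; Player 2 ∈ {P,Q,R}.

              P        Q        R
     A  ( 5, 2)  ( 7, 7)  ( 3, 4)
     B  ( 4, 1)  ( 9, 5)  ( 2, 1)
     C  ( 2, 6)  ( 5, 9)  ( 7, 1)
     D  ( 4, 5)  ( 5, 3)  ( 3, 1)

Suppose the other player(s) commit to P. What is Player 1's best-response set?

BR_1 = {A}

u_1(A vs P) = 5
u_1(B vs P) = 4
u_1(C vs P) = 2
u_1(D vs P) = 4
max payoff 5 at {A}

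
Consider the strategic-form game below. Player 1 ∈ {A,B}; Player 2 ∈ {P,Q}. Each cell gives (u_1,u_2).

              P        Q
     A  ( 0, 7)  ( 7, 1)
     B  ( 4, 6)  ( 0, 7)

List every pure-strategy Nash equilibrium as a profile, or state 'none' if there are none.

(A,P): not NE [P1→B gives 4>0]
(A,Q): not NE [P2→P gives 7>1]
(B,P): not NE [P2→Q gives 7>6]
(B,Q): not NE [P1→A gives 7>0]

Equilibria: none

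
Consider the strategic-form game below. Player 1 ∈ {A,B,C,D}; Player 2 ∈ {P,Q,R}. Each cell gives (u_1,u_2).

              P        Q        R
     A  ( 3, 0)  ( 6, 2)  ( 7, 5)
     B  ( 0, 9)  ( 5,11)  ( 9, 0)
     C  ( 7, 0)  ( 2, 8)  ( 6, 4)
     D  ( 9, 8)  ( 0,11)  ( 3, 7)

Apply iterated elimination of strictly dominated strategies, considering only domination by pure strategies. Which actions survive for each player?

P2 drop P (Q beats it: A:2>0 B:11>9 C:8>0 D:11>8)
P1 drop C (A beats it: Q:6>2 R:7>6)
P1 drop D (A beats it: Q:6>0 R:7>3)
P1→{A,B} P2→{Q,R}

Survivors P1:{A,B} P2:{Q,R}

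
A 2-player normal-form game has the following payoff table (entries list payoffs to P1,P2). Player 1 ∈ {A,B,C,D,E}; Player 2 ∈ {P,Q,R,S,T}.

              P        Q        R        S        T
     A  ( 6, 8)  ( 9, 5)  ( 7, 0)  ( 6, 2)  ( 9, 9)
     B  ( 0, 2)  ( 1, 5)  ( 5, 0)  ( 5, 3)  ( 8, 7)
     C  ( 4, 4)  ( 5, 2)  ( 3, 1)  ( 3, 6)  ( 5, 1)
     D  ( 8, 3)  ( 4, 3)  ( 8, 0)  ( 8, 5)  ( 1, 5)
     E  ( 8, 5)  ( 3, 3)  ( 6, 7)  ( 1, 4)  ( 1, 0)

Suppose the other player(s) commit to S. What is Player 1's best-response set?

u_1(A vs S) = 6
u_1(B vs S) = 5
u_1(C vs S) = 3
u_1(D vs S) = 8
u_1(E vs S) = 1
max payoff 8 at {D}

BR_1 = {D}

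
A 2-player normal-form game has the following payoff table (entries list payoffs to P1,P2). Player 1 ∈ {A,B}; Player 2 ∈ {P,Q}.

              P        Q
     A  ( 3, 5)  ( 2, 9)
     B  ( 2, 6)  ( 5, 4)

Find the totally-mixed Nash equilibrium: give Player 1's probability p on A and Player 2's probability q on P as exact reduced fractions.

P1 indiff ⇒ q·3+(1-q)·2 = q·2+(1-q)·5 ⇒ q(1) = (1-q)(3) ⇒ q = 3/4
P2 indiff ⇒ p·5+(1-p)·6 = p·9+(1-p)·4 ⇒ p(-4) = (1-p)(-2) ⇒ p = 1/3

P1 mixes 1/3 on A; P2 mixes 3/4 on P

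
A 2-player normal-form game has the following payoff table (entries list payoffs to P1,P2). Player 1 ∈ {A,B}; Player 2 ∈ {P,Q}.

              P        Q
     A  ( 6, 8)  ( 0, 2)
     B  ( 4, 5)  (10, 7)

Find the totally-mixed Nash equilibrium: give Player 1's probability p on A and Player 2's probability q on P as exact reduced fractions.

P1 indiff ⇒ q·6+(1-q)·0 = q·4+(1-q)·10 ⇒ q(2) = (1-q)(10) ⇒ q = 5/6
P2 indiff ⇒ p·8+(1-p)·5 = p·2+(1-p)·7 ⇒ p(6) = (1-p)(2) ⇒ p = 1/4

p=1/4, q=5/6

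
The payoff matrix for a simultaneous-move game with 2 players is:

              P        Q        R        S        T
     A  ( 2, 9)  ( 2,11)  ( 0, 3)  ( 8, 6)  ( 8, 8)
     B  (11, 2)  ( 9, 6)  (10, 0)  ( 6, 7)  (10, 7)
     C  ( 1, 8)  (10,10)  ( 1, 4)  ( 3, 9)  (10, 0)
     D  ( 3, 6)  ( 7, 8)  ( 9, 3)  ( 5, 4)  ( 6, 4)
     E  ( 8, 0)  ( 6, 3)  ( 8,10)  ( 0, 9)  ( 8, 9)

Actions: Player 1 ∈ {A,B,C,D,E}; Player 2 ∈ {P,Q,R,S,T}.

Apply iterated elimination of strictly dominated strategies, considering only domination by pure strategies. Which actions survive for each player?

P1 drop D (B beats it: P:11>3 Q:9>7 R:10>9 S:6>5 T:10>6)
P1 drop E (B beats it: P:11>8 Q:9>6 R:10>8 S:6>0 T:10>8)
P2 drop P (Q beats it: A:11>9 B:6>2 C:10>8)
P2 drop R (Q beats it: A:11>3 B:6>0 C:10>4)
P1→{A,B,C} P2→{Q,S,T}

Survivors P1:{A,B,C} P2:{Q,S,T}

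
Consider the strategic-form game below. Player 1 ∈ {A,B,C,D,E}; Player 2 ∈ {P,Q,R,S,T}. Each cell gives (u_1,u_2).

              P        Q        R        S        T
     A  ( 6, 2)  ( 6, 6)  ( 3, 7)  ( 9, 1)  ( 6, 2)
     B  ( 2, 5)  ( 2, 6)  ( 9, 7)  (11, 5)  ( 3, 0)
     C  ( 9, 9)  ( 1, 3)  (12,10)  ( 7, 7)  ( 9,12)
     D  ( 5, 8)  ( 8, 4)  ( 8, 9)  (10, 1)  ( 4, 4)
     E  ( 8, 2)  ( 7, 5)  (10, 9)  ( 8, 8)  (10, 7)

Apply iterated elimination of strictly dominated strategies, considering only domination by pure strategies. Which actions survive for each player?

Survivors P1:{C,E} P2:{R,T}

P2 drop P (R beats it: A:7>2 B:7>5 C:10>9 D:9>8 E:9>2)
P2 drop Q (R beats it: A:7>6 B:7>6 C:10>3 D:9>4 E:9>5)
P2 drop S (R beats it: A:7>1 B:7>5 C:10>7 D:9>1 E:9>8)
P1 drop A (C beats it: R:12>3 T:9>6)
P1 drop B (C beats it: R:12>9 T:9>3)
P1 drop D (C beats it: R:12>8 T:9>4)
P1→{C,E} P2→{R,T}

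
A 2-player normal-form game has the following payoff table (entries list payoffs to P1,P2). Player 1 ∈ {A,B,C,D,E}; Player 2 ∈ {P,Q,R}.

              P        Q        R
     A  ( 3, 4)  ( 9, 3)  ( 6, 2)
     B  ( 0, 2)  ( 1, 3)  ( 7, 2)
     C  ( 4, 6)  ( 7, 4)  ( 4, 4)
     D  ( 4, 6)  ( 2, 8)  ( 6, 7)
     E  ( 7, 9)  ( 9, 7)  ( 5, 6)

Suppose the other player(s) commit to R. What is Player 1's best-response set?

u_1(A vs R) = 6
u_1(B vs R) = 7
u_1(C vs R) = 4
u_1(D vs R) = 6
u_1(E vs R) = 5
max payoff 7 at {B}

BR_1 = {B}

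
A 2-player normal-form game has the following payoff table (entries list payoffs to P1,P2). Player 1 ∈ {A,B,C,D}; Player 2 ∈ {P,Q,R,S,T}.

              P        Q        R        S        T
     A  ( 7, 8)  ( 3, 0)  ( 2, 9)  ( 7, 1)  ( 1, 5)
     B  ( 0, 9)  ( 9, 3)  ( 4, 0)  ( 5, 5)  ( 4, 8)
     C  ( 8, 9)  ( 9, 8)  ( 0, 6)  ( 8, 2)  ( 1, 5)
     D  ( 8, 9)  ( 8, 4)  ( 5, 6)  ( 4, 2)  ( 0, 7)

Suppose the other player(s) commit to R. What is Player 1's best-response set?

BR_1 = {D}

u_1(A vs R) = 2
u_1(B vs R) = 4
u_1(C vs R) = 0
u_1(D vs R) = 5
max payoff 5 at {D}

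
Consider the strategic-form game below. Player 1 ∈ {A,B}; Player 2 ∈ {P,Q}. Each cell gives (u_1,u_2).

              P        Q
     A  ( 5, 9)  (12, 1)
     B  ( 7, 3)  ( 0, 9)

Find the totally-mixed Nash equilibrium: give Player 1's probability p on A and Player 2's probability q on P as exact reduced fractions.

P1 indiff ⇒ q·5+(1-q)·12 = q·7+(1-q)·0 ⇒ q(-2) = (1-q)(-12) ⇒ q = 6/7
P2 indiff ⇒ p·9+(1-p)·3 = p·1+(1-p)·9 ⇒ p(8) = (1-p)(6) ⇒ p = 3/7

P1 mixes 3/7 on A; P2 mixes 6/7 on P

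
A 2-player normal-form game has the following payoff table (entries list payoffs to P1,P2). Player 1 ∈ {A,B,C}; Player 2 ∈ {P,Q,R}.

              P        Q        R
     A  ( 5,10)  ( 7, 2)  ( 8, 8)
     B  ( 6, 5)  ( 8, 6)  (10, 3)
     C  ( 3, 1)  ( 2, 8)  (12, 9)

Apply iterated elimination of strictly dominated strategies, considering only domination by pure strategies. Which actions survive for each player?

Survivors P1:{B,C} P2:{Q,R}

P1 drop A (B beats it: P:6>5 Q:8>7 R:10>8)
P2 drop P (Q beats it: B:6>5 C:8>1)
P1→{B,C} P2→{Q,R}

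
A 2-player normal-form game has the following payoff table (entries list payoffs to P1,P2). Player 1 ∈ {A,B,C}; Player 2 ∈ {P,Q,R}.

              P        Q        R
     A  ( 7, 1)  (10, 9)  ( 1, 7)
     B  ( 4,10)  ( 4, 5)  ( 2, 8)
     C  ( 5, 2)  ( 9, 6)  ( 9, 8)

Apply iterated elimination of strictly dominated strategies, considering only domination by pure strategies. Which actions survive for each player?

P1 drop B (C beats it: P:5>4 Q:9>4 R:9>2)
P2 drop P (Q beats it: A:9>1 C:6>2)
P1→{A,C} P2→{Q,R}

IESDS → P1:{A,C} P2:{Q,R}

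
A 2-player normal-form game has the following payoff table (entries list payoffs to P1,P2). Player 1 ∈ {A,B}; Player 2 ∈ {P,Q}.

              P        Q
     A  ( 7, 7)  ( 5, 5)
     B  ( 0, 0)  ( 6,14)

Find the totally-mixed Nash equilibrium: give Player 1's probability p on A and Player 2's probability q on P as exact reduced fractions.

P1 indiff ⇒ q·7+(1-q)·5 = q·0+(1-q)·6 ⇒ q(7) = (1-q)(1) ⇒ q = 1/8
P2 indiff ⇒ p·7+(1-p)·0 = p·5+(1-p)·14 ⇒ p(2) = (1-p)(14) ⇒ p = 7/8

(p,q) = (7/8, 1/8)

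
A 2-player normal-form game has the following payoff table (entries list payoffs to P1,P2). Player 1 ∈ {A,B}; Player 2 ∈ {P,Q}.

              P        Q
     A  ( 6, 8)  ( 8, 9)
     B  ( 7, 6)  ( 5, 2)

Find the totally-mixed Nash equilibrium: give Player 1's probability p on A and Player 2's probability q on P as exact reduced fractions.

P1 indiff ⇒ q·6+(1-q)·8 = q·7+(1-q)·5 ⇒ q(-1) = (1-q)(-3) ⇒ q = 3/4
P2 indiff ⇒ p·8+(1-p)·6 = p·9+(1-p)·2 ⇒ p(-1) = (1-p)(-4) ⇒ p = 4/5

p=4/5, q=3/4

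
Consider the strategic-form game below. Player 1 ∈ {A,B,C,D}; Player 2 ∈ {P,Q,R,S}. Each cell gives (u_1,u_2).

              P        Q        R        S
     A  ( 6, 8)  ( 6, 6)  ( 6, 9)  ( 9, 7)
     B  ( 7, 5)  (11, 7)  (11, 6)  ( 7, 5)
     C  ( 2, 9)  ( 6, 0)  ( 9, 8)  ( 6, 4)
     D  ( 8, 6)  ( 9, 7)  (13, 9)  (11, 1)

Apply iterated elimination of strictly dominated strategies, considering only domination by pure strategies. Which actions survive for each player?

P1 drop A (D beats it: P:8>6 Q:9>6 R:13>6 S:11>9)
P1 drop C (B beats it: P:7>2 Q:11>6 R:11>9 S:7>6)
P2 drop P (Q beats it: B:7>5 D:7>6)
P2 drop S (Q beats it: B:7>5 D:7>1)
P1→{B,D} P2→{Q,R}

Remaining: P1:{B,D} P2:{Q,R}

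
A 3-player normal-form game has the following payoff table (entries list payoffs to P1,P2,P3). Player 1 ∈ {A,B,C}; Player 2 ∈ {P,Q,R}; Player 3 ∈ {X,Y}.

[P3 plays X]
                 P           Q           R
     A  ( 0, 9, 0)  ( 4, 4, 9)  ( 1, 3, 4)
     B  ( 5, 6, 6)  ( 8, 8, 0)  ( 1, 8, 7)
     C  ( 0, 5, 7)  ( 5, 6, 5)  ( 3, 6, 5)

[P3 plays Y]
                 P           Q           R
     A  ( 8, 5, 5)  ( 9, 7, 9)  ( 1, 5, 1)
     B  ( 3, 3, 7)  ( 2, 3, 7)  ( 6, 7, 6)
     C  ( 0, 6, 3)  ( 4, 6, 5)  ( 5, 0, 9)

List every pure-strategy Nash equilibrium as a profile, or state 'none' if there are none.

PSNE = {(A,Q,Y)}

(A,P,X): not NE [P1→B gives 5>0; P3→Y gives 5>0]
(A,P,Y): not NE [P2→Q gives 7>5]
(A,Q,X): not NE [P1→B gives 8>4; P2→P gives 9>4]
(A,Q,Y): NE
(A,R,X): not NE [P1→C gives 3>1; P2→P gives 9>3]
(A,R,Y): not NE [P1→B gives 6>1; P2→Q gives 7>5; P3→X gives 4>1]
(B,P,X): not NE [P2→R gives 8>6; P3→Y gives 7>6]
(B,P,Y): not NE [P1→A gives 8>3; P2→R gives 7>3]
(B,Q,X): not NE [P3→Y gives 7>0]
(B,Q,Y): not NE [P1→A gives 9>2; P2→R gives 7>3]
(B,R,X): not NE [P1→C gives 3>1]
(B,R,Y): not NE [P3→X gives 7>6]
(C,P,X): not NE [P1→B gives 5>0; P2→R gives 6>5]
(C,P,Y): not NE [P1→A gives 8>0; P3→X gives 7>3]
(C,Q,X): not NE [P1→B gives 8>5]
(C,Q,Y): not NE [P1→A gives 9>4]
(C,R,X): not NE [P3→Y gives 9>5]
(C,R,Y): not NE [P1→B gives 6>5; P2→Q gives 6>0]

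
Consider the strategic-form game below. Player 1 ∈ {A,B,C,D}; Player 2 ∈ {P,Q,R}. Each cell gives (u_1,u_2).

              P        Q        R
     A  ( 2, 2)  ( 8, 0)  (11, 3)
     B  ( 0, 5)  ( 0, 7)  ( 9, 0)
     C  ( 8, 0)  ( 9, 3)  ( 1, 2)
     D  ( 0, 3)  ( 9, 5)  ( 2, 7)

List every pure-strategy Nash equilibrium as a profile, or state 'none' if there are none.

(A,P): not NE [P1→C gives 8>2; P2→R gives 3>2]
(A,Q): not NE [P1→D gives 9>8; P2→R gives 3>0]
(A,R): NE
(B,P): not NE [P1→C gives 8>0; P2→Q gives 7>5]
(B,Q): not NE [P1→D gives 9>0]
(B,R): not NE [P1→A gives 11>9; P2→Q gives 7>0]
(C,P): not NE [P2→Q gives 3>0]
(C,Q): NE
(C,R): not NE [P1→A gives 11>1; P2→Q gives 3>2]
(D,P): not NE [P1→C gives 8>0; P2→R gives 7>3]
(D,Q): not NE [P2→R gives 7>5]
(D,R): not NE [P1→A gives 11>2]

NE set: (A,R), (C,Q)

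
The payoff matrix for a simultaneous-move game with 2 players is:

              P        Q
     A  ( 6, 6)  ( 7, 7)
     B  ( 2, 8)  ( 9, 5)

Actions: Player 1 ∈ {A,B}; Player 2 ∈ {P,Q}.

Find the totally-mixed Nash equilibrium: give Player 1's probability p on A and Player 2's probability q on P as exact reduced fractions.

P1 indiff ⇒ q·6+(1-q)·7 = q·2+(1-q)·9 ⇒ q(4) = (1-q)(2) ⇒ q = 1/3
P2 indiff ⇒ p·6+(1-p)·8 = p·7+(1-p)·5 ⇒ p(-1) = (1-p)(-3) ⇒ p = 3/4

(p,q) = (3/4, 1/3)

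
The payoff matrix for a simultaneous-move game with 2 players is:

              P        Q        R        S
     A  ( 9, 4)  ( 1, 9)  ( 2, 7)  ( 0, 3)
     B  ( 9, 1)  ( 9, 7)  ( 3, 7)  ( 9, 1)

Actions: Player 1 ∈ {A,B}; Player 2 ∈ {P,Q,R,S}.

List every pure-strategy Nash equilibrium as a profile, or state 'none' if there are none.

(A,P): not NE [P2→Q gives 9>4]
(A,Q): not NE [P1→B gives 9>1]
(A,R): not NE [P1→B gives 3>2; P2→Q gives 9>7]
(A,S): not NE [P1→B gives 9>0; P2→Q gives 9>3]
(B,P): not NE [P2→R gives 7>1]
(B,Q): NE
(B,R): NE
(B,S): not NE [P2→R gives 7>1]

NE set: (B,Q), (B,R)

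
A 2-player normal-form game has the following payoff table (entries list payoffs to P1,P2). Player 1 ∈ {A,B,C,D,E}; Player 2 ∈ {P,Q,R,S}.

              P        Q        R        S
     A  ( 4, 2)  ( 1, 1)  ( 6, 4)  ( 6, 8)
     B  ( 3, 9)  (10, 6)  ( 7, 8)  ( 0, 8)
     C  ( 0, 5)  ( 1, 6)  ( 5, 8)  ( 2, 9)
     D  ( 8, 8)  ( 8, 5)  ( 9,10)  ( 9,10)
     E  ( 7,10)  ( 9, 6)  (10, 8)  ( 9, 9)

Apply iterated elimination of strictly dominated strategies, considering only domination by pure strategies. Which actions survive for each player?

P1 drop A (D beats it: P:8>4 Q:8>1 R:9>6 S:9>6)
P1 drop C (D beats it: P:8>0 Q:8>1 R:9>5 S:9>2)
P2 drop Q (P beats it: B:9>6 D:8>5 E:10>6)
P1 drop B (D beats it: P:8>3 R:9>7 S:9>0)
P1→{D,E} P2→{P,R,S}

Survivors P1:{D,E} P2:{P,R,S}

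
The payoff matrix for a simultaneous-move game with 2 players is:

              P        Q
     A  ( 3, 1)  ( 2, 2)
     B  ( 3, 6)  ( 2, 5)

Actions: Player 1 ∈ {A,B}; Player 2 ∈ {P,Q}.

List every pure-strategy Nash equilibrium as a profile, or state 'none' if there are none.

NE set: (A,Q), (B,P)

(A,P): not NE [P2→Q gives 2>1]
(A,Q): NE
(B,P): NE
(B,Q): not NE [P2→P gives 6>5]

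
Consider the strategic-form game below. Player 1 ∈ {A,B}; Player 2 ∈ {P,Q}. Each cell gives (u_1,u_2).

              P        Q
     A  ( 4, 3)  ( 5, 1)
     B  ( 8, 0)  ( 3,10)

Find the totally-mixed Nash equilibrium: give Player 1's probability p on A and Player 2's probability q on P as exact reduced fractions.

P1 indiff ⇒ q·4+(1-q)·5 = q·8+(1-q)·3 ⇒ q(-4) = (1-q)(-2) ⇒ q = 1/3
P2 indiff ⇒ p·3+(1-p)·0 = p·1+(1-p)·10 ⇒ p(2) = (1-p)(10) ⇒ p = 5/6

(p,q) = (5/6, 1/3)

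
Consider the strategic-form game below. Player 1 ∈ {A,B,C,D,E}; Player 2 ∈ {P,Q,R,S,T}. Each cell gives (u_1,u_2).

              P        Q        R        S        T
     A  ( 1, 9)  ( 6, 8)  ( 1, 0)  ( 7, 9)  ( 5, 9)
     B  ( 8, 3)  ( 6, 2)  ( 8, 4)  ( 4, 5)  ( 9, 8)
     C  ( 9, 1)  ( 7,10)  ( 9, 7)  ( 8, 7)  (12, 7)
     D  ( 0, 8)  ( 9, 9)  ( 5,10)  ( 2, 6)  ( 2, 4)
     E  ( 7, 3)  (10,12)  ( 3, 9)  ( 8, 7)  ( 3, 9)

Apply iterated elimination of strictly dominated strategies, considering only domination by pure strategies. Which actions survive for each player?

Remaining: P1:{C,D,E} P2:{Q,R}

P1 drop A (C beats it: P:9>1 Q:7>6 R:9>1 S:8>7 T:12>5)
P1 drop B (C beats it: P:9>8 Q:7>6 R:9>8 S:8>4 T:12>9)
P2 drop P (Q beats it: C:10>1 D:9>8 E:12>3)
P2 drop S (Q beats it: C:10>7 D:9>6 E:12>7)
P2 drop T (Q beats it: C:10>7 D:9>4 E:12>9)
P1→{C,D,E} P2→{Q,R}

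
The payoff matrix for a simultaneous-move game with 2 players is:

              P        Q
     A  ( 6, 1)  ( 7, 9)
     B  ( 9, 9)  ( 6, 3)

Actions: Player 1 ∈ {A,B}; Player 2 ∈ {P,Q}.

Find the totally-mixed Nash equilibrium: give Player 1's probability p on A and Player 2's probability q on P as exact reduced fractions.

p=3/7, q=1/4

P1 indiff ⇒ q·6+(1-q)·7 = q·9+(1-q)·6 ⇒ q(-3) = (1-q)(-1) ⇒ q = 1/4
P2 indiff ⇒ p·1+(1-p)·9 = p·9+(1-p)·3 ⇒ p(-8) = (1-p)(-6) ⇒ p = 3/7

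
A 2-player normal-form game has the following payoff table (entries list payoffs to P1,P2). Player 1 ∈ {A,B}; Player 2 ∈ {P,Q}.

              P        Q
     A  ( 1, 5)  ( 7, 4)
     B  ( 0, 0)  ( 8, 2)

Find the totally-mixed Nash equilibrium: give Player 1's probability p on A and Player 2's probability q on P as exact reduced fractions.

p=2/3, q=1/2

P1 indiff ⇒ q·1+(1-q)·7 = q·0+(1-q)·8 ⇒ q(1) = (1-q)(1) ⇒ q = 1/2
P2 indiff ⇒ p·5+(1-p)·0 = p·4+(1-p)·2 ⇒ p(1) = (1-p)(2) ⇒ p = 2/3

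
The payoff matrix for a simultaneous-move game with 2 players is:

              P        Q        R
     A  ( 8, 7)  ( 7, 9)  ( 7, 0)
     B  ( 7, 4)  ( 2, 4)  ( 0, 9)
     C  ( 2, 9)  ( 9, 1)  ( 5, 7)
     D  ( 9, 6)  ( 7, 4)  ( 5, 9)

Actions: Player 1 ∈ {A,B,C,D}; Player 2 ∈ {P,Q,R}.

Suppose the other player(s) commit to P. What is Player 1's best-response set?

argmax u_1 = {D}

u_1(A vs P) = 8
u_1(B vs P) = 7
u_1(C vs P) = 2
u_1(D vs P) = 9
max payoff 9 at {D}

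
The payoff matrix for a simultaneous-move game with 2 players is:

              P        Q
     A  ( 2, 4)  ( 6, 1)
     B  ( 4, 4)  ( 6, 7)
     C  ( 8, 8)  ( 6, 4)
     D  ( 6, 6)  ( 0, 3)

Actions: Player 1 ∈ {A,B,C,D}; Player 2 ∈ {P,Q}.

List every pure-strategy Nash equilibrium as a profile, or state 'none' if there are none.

PSNE = {(B,Q), (C,P)}

(A,P): not NE [P1→C gives 8>2]
(A,Q): not NE [P2→P gives 4>1]
(B,P): not NE [P1→C gives 8>4; P2→Q gives 7>4]
(B,Q): NE
(C,P): NE
(C,Q): not NE [P2→P gives 8>4]
(D,P): not NE [P1→C gives 8>6]
(D,Q): not NE [P1→C gives 6>0; P2→P gives 6>3]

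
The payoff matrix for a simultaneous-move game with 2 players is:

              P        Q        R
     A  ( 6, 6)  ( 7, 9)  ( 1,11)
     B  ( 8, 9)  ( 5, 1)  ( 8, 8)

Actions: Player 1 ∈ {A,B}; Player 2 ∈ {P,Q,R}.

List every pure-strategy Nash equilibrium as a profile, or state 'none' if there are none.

(A,P): not NE [P1→B gives 8>6; P2→R gives 11>6]
(A,Q): not NE [P2→R gives 11>9]
(A,R): not NE [P1→B gives 8>1]
(B,P): NE
(B,Q): not NE [P1→A gives 7>5; P2→P gives 9>1]
(B,R): not NE [P2→P gives 9>8]

NE set: (B,P)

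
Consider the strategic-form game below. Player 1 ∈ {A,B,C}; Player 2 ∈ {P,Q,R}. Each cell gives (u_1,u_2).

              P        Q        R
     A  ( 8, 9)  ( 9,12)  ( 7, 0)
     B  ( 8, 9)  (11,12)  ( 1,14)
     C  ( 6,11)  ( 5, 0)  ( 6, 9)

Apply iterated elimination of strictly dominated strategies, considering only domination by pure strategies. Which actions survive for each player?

P1 drop C (A beats it: P:8>6 Q:9>5 R:7>6)
P2 drop P (Q beats it: A:12>9 B:12>9)
P1→{A,B} P2→{Q,R}

IESDS → P1:{A,B} P2:{Q,R}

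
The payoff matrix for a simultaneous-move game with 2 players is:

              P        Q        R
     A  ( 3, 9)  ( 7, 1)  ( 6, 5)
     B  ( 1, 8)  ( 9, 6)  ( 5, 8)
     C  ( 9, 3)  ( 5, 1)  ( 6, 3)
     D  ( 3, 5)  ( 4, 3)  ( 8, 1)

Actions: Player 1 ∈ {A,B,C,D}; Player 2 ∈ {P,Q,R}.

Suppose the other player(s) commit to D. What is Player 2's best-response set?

u_2(P vs D) = 5
u_2(Q vs D) = 3
u_2(R vs D) = 1
max payoff 5 at {P}

argmax u_2 = {P}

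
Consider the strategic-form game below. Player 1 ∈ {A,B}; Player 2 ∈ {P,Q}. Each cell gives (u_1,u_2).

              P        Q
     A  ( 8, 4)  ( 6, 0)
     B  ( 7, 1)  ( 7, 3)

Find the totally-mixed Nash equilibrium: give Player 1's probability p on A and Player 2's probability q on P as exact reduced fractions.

P1 mixes 1/3 on A; P2 mixes 1/2 on P

P1 indiff ⇒ q·8+(1-q)·6 = q·7+(1-q)·7 ⇒ q(1) = (1-q)(1) ⇒ q = 1/2
P2 indiff ⇒ p·4+(1-p)·1 = p·0+(1-p)·3 ⇒ p(4) = (1-p)(2) ⇒ p = 1/3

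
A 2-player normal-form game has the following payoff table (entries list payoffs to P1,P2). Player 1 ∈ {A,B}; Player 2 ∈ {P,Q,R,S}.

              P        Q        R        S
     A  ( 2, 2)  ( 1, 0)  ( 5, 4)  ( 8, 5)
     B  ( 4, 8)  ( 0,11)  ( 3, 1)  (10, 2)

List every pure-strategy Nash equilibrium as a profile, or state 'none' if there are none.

(A,P): not NE [P1→B gives 4>2; P2→S gives 5>2]
(A,Q): not NE [P2→S gives 5>0]
(A,R): not NE [P2→S gives 5>4]
(A,S): not NE [P1→B gives 10>8]
(B,P): not NE [P2→Q gives 11>8]
(B,Q): not NE [P1→A gives 1>0]
(B,R): not NE [P1→A gives 5>3; P2→Q gives 11>1]
(B,S): not NE [P2→Q gives 11>2]

PSNE: ∅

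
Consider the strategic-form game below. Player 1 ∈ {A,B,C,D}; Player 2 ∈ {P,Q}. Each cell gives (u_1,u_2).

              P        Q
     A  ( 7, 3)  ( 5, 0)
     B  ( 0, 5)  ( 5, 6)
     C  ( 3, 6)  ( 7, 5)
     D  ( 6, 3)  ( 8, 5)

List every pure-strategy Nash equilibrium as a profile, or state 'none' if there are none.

(A,P): NE
(A,Q): not NE [P1→D gives 8>5; P2→P gives 3>0]
(B,P): not NE [P1→A gives 7>0; P2→Q gives 6>5]
(B,Q): not NE [P1→D gives 8>5]
(C,P): not NE [P1→A gives 7>3]
(C,Q): not NE [P1→D gives 8>7; P2→P gives 6>5]
(D,P): not NE [P1→A gives 7>6; P2→Q gives 5>3]
(D,Q): NE

NE set: (A,P), (D,Q)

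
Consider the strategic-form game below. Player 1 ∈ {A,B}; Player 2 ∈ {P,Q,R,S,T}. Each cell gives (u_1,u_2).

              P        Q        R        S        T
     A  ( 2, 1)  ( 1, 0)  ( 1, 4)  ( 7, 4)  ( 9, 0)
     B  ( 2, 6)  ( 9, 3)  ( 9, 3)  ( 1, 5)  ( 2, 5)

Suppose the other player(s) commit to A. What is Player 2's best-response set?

u_2(P vs A) = 1
u_2(Q vs A) = 0
u_2(R vs A) = 4
u_2(S vs A) = 4
u_2(T vs A) = 0
max payoff 4 at {R,S}

argmax u_2 = {R,S}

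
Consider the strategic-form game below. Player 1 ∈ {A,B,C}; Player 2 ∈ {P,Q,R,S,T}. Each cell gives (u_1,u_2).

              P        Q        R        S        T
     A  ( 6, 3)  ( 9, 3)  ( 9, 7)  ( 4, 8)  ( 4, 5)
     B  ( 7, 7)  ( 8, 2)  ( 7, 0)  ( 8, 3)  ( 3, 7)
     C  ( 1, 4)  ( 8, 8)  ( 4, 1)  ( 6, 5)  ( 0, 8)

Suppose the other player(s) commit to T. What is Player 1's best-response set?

u_1(A vs T) = 4
u_1(B vs T) = 3
u_1(C vs T) = 0
max payoff 4 at {A}

P1 best: {A}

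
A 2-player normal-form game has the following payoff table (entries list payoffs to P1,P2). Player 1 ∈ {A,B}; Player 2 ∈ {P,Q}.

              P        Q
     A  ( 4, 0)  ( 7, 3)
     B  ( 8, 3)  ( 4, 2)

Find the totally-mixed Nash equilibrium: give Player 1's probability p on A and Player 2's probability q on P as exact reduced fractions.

(p,q) = (1/4, 3/7)

P1 indiff ⇒ q·4+(1-q)·7 = q·8+(1-q)·4 ⇒ q(-4) = (1-q)(-3) ⇒ q = 3/7
P2 indiff ⇒ p·0+(1-p)·3 = p·3+(1-p)·2 ⇒ p(-3) = (1-p)(-1) ⇒ p = 1/4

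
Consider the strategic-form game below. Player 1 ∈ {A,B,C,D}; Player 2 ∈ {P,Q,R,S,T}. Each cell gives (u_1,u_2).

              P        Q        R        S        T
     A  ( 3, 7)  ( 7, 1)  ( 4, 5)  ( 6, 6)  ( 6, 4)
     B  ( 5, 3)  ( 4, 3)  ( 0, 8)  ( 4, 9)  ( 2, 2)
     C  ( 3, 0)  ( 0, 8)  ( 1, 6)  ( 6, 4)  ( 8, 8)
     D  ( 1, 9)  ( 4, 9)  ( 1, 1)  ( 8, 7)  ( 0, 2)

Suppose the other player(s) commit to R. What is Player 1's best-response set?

P1 best: {A}

u_1(A vs R) = 4
u_1(B vs R) = 0
u_1(C vs R) = 1
u_1(D vs R) = 1
max payoff 4 at {A}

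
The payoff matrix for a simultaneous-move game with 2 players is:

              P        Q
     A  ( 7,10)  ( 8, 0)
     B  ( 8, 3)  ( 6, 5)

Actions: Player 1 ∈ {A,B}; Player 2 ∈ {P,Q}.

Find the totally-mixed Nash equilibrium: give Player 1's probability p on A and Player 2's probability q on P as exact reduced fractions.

P1 indiff ⇒ q·7+(1-q)·8 = q·8+(1-q)·6 ⇒ q(-1) = (1-q)(-2) ⇒ q = 2/3
P2 indiff ⇒ p·10+(1-p)·3 = p·0+(1-p)·5 ⇒ p(10) = (1-p)(2) ⇒ p = 1/6

p=1/6, q=2/3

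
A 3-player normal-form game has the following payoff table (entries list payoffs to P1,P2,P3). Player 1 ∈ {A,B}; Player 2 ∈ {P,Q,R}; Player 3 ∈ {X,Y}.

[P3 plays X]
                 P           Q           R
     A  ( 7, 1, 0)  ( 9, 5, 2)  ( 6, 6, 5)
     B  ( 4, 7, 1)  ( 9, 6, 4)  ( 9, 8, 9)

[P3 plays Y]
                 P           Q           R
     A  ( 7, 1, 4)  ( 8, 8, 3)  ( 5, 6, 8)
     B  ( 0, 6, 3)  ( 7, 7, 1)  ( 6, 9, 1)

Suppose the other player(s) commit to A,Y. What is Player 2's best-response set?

BR_2 = {Q}

u_2(P vs A,Y) = 1
u_2(Q vs A,Y) = 8
u_2(R vs A,Y) = 6
max payoff 8 at {Q}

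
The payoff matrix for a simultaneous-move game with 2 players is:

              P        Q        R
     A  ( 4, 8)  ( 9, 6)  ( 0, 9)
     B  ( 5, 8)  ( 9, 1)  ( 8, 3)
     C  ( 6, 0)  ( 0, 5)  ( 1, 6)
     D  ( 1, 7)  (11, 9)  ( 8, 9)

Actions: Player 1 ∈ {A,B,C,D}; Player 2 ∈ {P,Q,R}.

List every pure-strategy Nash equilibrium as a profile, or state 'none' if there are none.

PSNE = {(D,Q), (D,R)}

(A,P): not NE [P1→C gives 6>4; P2→R gives 9>8]
(A,Q): not NE [P1→D gives 11>9; P2→R gives 9>6]
(A,R): not NE [P1→D gives 8>0]
(B,P): not NE [P1→C gives 6>5]
(B,Q): not NE [P1→D gives 11>9; P2→P gives 8>1]
(B,R): not NE [P2→P gives 8>3]
(C,P): not NE [P2→R gives 6>0]
(C,Q): not NE [P1→D gives 11>0; P2→R gives 6>5]
(C,R): not NE [P1→D gives 8>1]
(D,P): not NE [P1→C gives 6>1; P2→R gives 9>7]
(D,Q): NE
(D,R): NE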